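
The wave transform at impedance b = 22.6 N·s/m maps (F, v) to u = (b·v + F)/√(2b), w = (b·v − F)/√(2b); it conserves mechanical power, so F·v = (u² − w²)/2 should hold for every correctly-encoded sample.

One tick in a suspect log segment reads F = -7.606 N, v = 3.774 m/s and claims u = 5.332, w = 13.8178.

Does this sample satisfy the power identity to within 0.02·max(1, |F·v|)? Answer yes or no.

F·v = (-7.606)×3.774 = -28.70504 W.
(u² − w²)/2 = (28.43022 − 190.93160)/2 = -81.25069 W.
|Δ| = 52.54564;  2% of max(1, |F·v|) = 0.57410.

no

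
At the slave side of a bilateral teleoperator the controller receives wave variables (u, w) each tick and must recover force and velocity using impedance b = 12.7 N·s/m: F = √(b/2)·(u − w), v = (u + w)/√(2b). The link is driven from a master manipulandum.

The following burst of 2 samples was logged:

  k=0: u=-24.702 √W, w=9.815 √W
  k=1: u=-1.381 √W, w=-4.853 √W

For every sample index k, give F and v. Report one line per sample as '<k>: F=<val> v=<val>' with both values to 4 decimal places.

k=0: u−w=-34.5170, u+w=-14.8870; √(b/2)=2.5199, √(2b)=5.0398; F=2.5199×(-34.517)=-86.9801, v=-14.8870/5.0398=-2.9539
k=1: u−w=3.4720, u+w=-6.2340; √(b/2)=2.5199, √(2b)=5.0398; F=2.5199×3.472=8.7492, v=-6.2340/5.0398=-1.2369

0: F=-86.9801 v=-2.9539
1: F=8.7492 v=-1.2369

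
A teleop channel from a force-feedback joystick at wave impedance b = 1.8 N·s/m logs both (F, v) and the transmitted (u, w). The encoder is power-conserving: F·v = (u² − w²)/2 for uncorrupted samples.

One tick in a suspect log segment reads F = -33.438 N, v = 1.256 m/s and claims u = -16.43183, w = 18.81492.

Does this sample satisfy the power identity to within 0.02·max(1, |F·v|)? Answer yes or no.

F·v = (-33.438)×1.256 = -41.9981 W.
(u² − w²)/2 = (270.0050 − 354.0012)/2 = -41.9981 W.
|Δ| = 0.0000;  2% of max(1, |F·v|) = 0.8400.

yes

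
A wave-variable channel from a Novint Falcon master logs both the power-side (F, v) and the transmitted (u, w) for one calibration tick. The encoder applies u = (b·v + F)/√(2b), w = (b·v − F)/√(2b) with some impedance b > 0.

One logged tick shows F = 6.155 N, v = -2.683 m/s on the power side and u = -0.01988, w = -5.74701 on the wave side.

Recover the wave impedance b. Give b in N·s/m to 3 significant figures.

u + w = -5.766890;  u + w = √(2b)·v, so √(2b) = -5.766890/(-2.683) = 2.149419.
b = (√(2b))²/2 = 4.620000/2 = 2.310000.
(Check via u − w = 2F/√(2b): u − w = 5.727130, 2F/√(2b) = 5.727130.)

b = 2.31 N·s/m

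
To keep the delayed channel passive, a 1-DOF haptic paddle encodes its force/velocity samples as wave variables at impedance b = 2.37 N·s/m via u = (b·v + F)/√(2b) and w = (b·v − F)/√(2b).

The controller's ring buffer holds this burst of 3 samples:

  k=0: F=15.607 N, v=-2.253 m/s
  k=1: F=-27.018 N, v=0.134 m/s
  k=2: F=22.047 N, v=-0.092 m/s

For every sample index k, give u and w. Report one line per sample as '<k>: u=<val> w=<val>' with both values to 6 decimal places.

0: u=4.715968 w=-9.621097
1: u=-12.263909 w=12.555648
2: u=10.026373 w=-10.226672

k=0: b·v=2.37×(-2.253)=-5.339610; √(2b)=2.177154; u=(-5.339610+15.607)/2.177154=4.715968, w=(-5.339610−15.607)/2.177154=-9.621097
k=1: b·v=2.37×0.134=0.317580; √(2b)=2.177154; u=(0.317580+(-27.018))/2.177154=-12.263909, w=(0.317580−(-27.018))/2.177154=12.555648
k=2: b·v=2.37×(-0.092)=-0.218040; √(2b)=2.177154; u=(-0.218040+22.047)/2.177154=10.026373, w=(-0.218040−22.047)/2.177154=-10.226672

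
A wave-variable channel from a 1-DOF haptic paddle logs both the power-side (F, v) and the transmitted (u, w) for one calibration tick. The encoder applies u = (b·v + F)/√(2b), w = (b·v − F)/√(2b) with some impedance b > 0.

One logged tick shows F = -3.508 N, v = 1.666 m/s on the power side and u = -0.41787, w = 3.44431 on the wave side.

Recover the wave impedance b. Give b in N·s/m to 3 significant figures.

u + w = 3.0264;  u + w = √(2b)·v, so √(2b) = 3.0264/1.666 = 1.8166.
b = (√(2b))²/2 = 3.3000/2 = 1.6500.
(Check via u − w = 2F/√(2b): u − w = -3.8622, 2F/√(2b) = -3.8622.)

b = 1.65 N·s/m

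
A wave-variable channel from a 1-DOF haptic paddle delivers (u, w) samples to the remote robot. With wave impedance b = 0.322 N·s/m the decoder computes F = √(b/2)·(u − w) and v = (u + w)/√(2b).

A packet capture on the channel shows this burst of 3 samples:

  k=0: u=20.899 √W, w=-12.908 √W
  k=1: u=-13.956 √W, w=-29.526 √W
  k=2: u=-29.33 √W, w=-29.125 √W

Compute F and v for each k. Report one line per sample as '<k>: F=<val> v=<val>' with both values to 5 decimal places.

0: F=13.56499 v=9.95768
1: F=6.24743 v=-54.18344
2: F=-0.08226 v=-72.84147

k=0: u−w=33.80700, u+w=7.99100; √(b/2)=0.40125, √(2b)=0.80250; F=0.40125×33.807=13.56499, v=7.99100/0.80250=9.95768
k=1: u−w=15.57000, u+w=-43.48200; √(b/2)=0.40125, √(2b)=0.80250; F=0.40125×15.57=6.24743, v=-43.48200/0.80250=-54.18344
k=2: u−w=-0.20500, u+w=-58.45500; √(b/2)=0.40125, √(2b)=0.80250; F=0.40125×(-0.205)=-0.08226, v=-58.45500/0.80250=-72.84147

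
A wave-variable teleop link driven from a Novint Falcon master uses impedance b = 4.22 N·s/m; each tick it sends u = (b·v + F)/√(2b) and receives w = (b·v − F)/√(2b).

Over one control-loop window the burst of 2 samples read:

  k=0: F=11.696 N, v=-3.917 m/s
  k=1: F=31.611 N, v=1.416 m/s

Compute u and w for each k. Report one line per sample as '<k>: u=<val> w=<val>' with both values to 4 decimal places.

0: u=-1.6638 w=-9.7157
1: u=12.9378 w=-8.8241

k=0: b·v=4.22×(-3.917)=-16.5297; √(2b)=2.9052; u=(-16.5297+11.696)/2.9052=-1.6638, w=(-16.5297−11.696)/2.9052=-9.7157
k=1: b·v=4.22×1.416=5.9755; √(2b)=2.9052; u=(5.9755+31.611)/2.9052=12.9378, w=(5.9755−31.611)/2.9052=-8.8241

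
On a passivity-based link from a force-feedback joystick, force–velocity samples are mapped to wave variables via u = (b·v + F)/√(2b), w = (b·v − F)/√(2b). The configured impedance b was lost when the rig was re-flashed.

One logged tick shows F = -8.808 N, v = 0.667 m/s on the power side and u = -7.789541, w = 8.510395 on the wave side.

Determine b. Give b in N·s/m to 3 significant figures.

u + w = 0.720854;  u + w = √(2b)·v, so √(2b) = 0.720854/0.667 = 1.080741.
b = (√(2b))²/2 = 1.168000/2 = 0.584000.
(Check via u − w = 2F/√(2b): u − w = -16.299936, 2F/√(2b) = -16.299933.)

b = 0.584 N·s/m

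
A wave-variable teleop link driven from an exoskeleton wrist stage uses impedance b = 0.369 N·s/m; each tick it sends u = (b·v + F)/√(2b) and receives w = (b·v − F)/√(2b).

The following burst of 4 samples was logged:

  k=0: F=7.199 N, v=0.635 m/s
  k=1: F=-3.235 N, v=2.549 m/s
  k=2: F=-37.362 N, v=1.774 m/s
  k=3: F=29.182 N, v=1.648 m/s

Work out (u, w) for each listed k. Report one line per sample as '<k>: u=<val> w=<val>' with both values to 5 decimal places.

0: u=8.65275 w=-8.10725
1: u=-2.67082 w=4.86059
2: u=-42.72926 w=44.25325
3: u=34.67719 w=-33.26145

k=0: b·v=0.369×0.635=0.23431; √(2b)=0.85907; u=(0.23431+7.199)/0.85907=8.65275, w=(0.23431−7.199)/0.85907=-8.10725
k=1: b·v=0.369×2.549=0.94058; √(2b)=0.85907; u=(0.94058+(-3.235))/0.85907=-2.67082, w=(0.94058−(-3.235))/0.85907=4.86059
k=2: b·v=0.369×1.774=0.65461; √(2b)=0.85907; u=(0.65461+(-37.362))/0.85907=-42.72926, w=(0.65461−(-37.362))/0.85907=44.25325
k=3: b·v=0.369×1.648=0.60811; √(2b)=0.85907; u=(0.60811+29.182)/0.85907=34.67719, w=(0.60811−29.182)/0.85907=-33.26145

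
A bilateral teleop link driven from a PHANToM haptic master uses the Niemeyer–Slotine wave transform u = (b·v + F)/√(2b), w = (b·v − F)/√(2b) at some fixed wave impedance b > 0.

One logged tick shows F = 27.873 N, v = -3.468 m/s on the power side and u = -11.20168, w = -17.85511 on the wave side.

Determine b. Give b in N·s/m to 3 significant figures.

u + w = -29.05679;  u + w = √(2b)·v, so √(2b) = -29.05679/(-3.468) = 8.37854.
b = (√(2b))²/2 = 70.20000/2 = 35.10000.
(Check via u − w = 2F/√(2b): u − w = 6.65343, 2F/√(2b) = 6.65342.)

b = 35.1 N·s/m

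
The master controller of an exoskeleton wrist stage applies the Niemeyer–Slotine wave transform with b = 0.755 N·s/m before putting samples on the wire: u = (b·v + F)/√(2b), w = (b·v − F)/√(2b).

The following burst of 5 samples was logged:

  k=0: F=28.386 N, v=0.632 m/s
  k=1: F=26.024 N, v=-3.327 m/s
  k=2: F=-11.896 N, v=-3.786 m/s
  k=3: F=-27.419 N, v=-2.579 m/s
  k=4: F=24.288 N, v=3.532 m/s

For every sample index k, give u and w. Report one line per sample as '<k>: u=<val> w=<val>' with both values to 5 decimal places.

0: u=23.48851 w=-22.71189
1: u=19.13389 w=-23.22217
2: u=-12.00698 w=7.35467
3: u=-23.89783 w=20.72870
4: u=21.93539 w=-17.59520

k=0: b·v=0.755×0.632=0.47716; √(2b)=1.22882; u=(0.47716+28.386)/1.22882=23.48851, w=(0.47716−28.386)/1.22882=-22.71189
k=1: b·v=0.755×(-3.327)=-2.51188; √(2b)=1.22882; u=(-2.51188+26.024)/1.22882=19.13389, w=(-2.51188−26.024)/1.22882=-23.22217
k=2: b·v=0.755×(-3.786)=-2.85843; √(2b)=1.22882; u=(-2.85843+(-11.896))/1.22882=-12.00698, w=(-2.85843−(-11.896))/1.22882=7.35467
k=3: b·v=0.755×(-2.579)=-1.94715; √(2b)=1.22882; u=(-1.94715+(-27.419))/1.22882=-23.89783, w=(-1.94715−(-27.419))/1.22882=20.72870
k=4: b·v=0.755×3.532=2.66666; √(2b)=1.22882; u=(2.66666+24.288)/1.22882=21.93539, w=(2.66666−24.288)/1.22882=-17.59520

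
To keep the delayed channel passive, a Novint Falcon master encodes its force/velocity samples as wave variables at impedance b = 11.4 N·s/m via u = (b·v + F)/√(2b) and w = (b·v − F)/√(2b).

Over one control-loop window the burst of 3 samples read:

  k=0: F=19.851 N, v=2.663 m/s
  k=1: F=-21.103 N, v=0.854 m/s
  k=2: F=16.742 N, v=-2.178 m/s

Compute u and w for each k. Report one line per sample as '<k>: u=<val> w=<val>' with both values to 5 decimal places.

0: u=10.51516 w=2.20049
1: u=-2.38064 w=6.45843
2: u=-1.69368 w=-8.70613

k=0: b·v=11.4×2.663=30.35820; √(2b)=4.77493; u=(30.35820+19.851)/4.77493=10.51516, w=(30.35820−19.851)/4.77493=2.20049
k=1: b·v=11.4×0.854=9.73560; √(2b)=4.77493; u=(9.73560+(-21.103))/4.77493=-2.38064, w=(9.73560−(-21.103))/4.77493=6.45843
k=2: b·v=11.4×(-2.178)=-24.82920; √(2b)=4.77493; u=(-24.82920+16.742)/4.77493=-1.69368, w=(-24.82920−16.742)/4.77493=-8.70613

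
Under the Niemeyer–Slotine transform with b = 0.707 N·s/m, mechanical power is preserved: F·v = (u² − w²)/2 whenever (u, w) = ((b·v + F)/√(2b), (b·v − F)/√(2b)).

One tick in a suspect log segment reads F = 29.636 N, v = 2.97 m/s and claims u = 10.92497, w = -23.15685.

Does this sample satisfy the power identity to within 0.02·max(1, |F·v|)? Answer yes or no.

no

F·v = 29.636×2.97 = 88.0189 W.
(u² − w²)/2 = (119.3550 − 536.2397)/2 = -208.4424 W.
|Δ| = 296.4613;  2% of max(1, |F·v|) = 1.7604.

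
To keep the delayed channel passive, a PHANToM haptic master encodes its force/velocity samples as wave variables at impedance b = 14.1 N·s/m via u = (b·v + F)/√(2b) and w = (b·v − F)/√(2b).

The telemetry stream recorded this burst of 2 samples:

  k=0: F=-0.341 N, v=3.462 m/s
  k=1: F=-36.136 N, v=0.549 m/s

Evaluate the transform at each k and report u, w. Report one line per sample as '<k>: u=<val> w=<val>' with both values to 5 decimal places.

k=0: b·v=14.1×3.462=48.81420; √(2b)=5.31037; u=(48.81420+(-0.341))/5.31037=9.12803, w=(48.81420−(-0.341))/5.31037=9.25646
k=1: b·v=14.1×0.549=7.74090; √(2b)=5.31037; u=(7.74090+(-36.136))/5.31037=-5.34711, w=(7.74090−(-36.136))/5.31037=8.26250

0: u=9.12803 w=9.25646
1: u=-5.34711 w=8.26250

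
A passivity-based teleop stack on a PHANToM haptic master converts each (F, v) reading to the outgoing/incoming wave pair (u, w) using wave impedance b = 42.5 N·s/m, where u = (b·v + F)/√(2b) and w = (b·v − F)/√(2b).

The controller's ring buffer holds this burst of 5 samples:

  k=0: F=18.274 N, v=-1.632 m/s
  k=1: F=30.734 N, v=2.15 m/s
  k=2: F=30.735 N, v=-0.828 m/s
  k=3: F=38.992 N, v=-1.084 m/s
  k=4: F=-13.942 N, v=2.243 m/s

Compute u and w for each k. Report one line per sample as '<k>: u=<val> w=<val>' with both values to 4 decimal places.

0: u=-5.5411 w=-9.5052
1: u=13.2446 w=6.5774
2: u=-0.4832 w=-7.1506
3: u=-0.7677 w=-9.2263
4: u=8.8275 w=11.8519

k=0: b·v=42.5×(-1.632)=-69.3600; √(2b)=9.2195; u=(-69.3600+18.274)/9.2195=-5.5411, w=(-69.3600−18.274)/9.2195=-9.5052
k=1: b·v=42.5×2.15=91.3750; √(2b)=9.2195; u=(91.3750+30.734)/9.2195=13.2446, w=(91.3750−30.734)/9.2195=6.5774
k=2: b·v=42.5×(-0.828)=-35.1900; √(2b)=9.2195; u=(-35.1900+30.735)/9.2195=-0.4832, w=(-35.1900−30.735)/9.2195=-7.1506
k=3: b·v=42.5×(-1.084)=-46.0700; √(2b)=9.2195; u=(-46.0700+38.992)/9.2195=-0.7677, w=(-46.0700−38.992)/9.2195=-9.2263
k=4: b·v=42.5×2.243=95.3275; √(2b)=9.2195; u=(95.3275+(-13.942))/9.2195=8.8275, w=(95.3275−(-13.942))/9.2195=11.8519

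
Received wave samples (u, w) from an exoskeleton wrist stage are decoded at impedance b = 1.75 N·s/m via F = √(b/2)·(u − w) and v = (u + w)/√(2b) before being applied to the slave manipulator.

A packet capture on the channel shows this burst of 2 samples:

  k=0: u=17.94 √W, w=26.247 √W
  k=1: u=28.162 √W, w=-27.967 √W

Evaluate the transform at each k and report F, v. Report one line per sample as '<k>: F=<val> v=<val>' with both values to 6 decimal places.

k=0: u−w=-8.307000, u+w=44.187000; √(b/2)=0.935414, √(2b)=1.870829; F=0.935414×(-8.307)=-7.770487, v=44.187000/1.870829=23.618945
k=1: u−w=56.129000, u+w=0.195000; √(b/2)=0.935414, √(2b)=1.870829; F=0.935414×56.129=52.503872, v=0.195000/1.870829=0.104232

0: F=-7.770487 v=23.618945
1: F=52.503872 v=0.104232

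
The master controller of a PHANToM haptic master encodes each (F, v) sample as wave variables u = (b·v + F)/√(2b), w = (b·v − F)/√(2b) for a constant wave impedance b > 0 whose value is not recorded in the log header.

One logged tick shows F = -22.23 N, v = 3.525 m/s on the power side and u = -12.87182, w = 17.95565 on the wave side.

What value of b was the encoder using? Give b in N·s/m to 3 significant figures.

u + w = 5.08383;  u + w = √(2b)·v, so √(2b) = 5.08383/3.525 = 1.44222.
b = (√(2b))²/2 = 2.08000/2 = 1.04000.
(Check via u − w = 2F/√(2b): u − w = -30.82747, 2F/√(2b) = -30.82745.)

b = 1.04 N·s/m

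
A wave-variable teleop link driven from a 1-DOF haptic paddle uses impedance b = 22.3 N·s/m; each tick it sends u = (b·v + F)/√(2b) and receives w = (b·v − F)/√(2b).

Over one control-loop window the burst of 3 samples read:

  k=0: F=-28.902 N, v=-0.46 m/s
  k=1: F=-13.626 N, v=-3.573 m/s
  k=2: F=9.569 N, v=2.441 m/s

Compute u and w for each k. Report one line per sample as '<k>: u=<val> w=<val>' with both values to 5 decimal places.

k=0: b·v=22.3×(-0.46)=-10.25800; √(2b)=6.67832; u=(-10.25800+(-28.902))/6.67832=-5.86375, w=(-10.25800−(-28.902))/6.67832=2.79172
k=1: b·v=22.3×(-3.573)=-79.67790; √(2b)=6.67832; u=(-79.67790+(-13.626))/6.67832=-13.97116, w=(-79.67790−(-13.626))/6.67832=-9.89049
k=2: b·v=22.3×2.441=54.43430; √(2b)=6.67832; u=(54.43430+9.569)/6.67832=9.58374, w=(54.43430−9.569)/6.67832=6.71805

0: u=-5.86375 w=2.79172
1: u=-13.97116 w=-9.89049
2: u=9.58374 w=6.71805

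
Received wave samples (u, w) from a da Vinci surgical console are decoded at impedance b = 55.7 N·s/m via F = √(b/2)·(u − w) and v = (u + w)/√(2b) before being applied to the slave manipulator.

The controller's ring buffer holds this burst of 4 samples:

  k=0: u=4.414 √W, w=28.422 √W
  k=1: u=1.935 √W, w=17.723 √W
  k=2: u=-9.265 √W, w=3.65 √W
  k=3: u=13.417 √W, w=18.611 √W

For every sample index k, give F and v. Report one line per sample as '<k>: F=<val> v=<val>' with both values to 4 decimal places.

0: F=-126.6977 v=3.1111
1: F=-83.3182 v=1.8625
2: F=-68.1565 v=-0.5320
3: F=-27.4103 v=3.0345

k=0: u−w=-24.0080, u+w=32.8360; √(b/2)=5.2773, √(2b)=10.5546; F=5.2773×(-24.008)=-126.6977, v=32.8360/10.5546=3.1111
k=1: u−w=-15.7880, u+w=19.6580; √(b/2)=5.2773, √(2b)=10.5546; F=5.2773×(-15.788)=-83.3182, v=19.6580/10.5546=1.8625
k=2: u−w=-12.9150, u+w=-5.6150; √(b/2)=5.2773, √(2b)=10.5546; F=5.2773×(-12.915)=-68.1565, v=-5.6150/10.5546=-0.5320
k=3: u−w=-5.1940, u+w=32.0280; √(b/2)=5.2773, √(2b)=10.5546; F=5.2773×(-5.194)=-27.4103, v=32.0280/10.5546=3.0345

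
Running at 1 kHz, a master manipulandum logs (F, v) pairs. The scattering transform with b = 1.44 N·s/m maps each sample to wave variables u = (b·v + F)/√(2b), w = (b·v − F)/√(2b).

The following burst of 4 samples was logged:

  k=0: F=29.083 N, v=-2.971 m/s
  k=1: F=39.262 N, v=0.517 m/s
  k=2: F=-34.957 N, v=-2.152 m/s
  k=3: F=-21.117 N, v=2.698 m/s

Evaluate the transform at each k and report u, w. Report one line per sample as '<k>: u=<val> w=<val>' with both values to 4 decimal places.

k=0: b·v=1.44×(-2.971)=-4.2782; √(2b)=1.6971; u=(-4.2782+29.083)/1.6971=14.6163, w=(-4.2782−29.083)/1.6971=-19.6583
k=1: b·v=1.44×0.517=0.7445; √(2b)=1.6971; u=(0.7445+39.262)/1.6971=23.5740, w=(0.7445−39.262)/1.6971=-22.6967
k=2: b·v=1.44×(-2.152)=-3.0989; √(2b)=1.6971; u=(-3.0989+(-34.957))/1.6971=-22.4246, w=(-3.0989−(-34.957))/1.6971=18.7726
k=3: b·v=1.44×2.698=3.8851; √(2b)=1.6971; u=(3.8851+(-21.117))/1.6971=-10.1540, w=(3.8851−(-21.117))/1.6971=14.7326

0: u=14.6163 w=-19.6583
1: u=23.5740 w=-22.6967
2: u=-22.4246 w=18.7726
3: u=-10.1540 w=14.7326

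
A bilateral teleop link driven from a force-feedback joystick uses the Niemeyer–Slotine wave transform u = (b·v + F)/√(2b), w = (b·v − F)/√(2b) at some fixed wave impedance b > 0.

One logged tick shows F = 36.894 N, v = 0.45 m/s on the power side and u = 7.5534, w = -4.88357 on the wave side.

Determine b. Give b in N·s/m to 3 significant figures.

u + w = 2.66983;  u + w = √(2b)·v, so √(2b) = 2.66983/0.45 = 5.93296.
b = (√(2b))²/2 = 35.19996/2 = 17.59998.
(Check via u − w = 2F/√(2b): u − w = 12.43697, 2F/√(2b) = 12.43697.)

b = 17.6 N·s/m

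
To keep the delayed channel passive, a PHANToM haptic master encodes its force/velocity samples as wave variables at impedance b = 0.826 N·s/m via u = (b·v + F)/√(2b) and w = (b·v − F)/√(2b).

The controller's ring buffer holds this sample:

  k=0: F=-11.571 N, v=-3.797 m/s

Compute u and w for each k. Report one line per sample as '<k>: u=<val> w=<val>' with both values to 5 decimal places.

0: u=-11.44270 w=6.56241

k=0: b·v=0.826×(-3.797)=-3.13632; √(2b)=1.28530; u=(-3.13632+(-11.571))/1.28530=-11.44270, w=(-3.13632−(-11.571))/1.28530=6.56241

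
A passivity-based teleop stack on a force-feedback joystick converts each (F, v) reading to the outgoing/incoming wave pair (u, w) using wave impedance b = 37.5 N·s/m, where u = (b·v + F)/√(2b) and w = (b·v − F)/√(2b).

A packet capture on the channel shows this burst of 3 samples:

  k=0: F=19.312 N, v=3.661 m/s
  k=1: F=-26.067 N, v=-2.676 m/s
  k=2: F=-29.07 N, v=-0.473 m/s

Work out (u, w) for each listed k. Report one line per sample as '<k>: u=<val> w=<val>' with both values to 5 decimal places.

k=0: b·v=37.5×3.661=137.28750; √(2b)=8.66025; u=(137.28750+19.312)/8.66025=18.08255, w=(137.28750−19.312)/8.66025=13.62264
k=1: b·v=37.5×(-2.676)=-100.35000; √(2b)=8.66025; u=(-100.35000+(-26.067))/8.66025=-14.59738, w=(-100.35000−(-26.067))/8.66025=-8.57746
k=2: b·v=37.5×(-0.473)=-17.73750; √(2b)=8.66025; u=(-17.73750+(-29.07))/8.66025=-5.40486, w=(-17.73750−(-29.07))/8.66025=1.30856

0: u=18.08255 w=13.62264
1: u=-14.59738 w=-8.57746
2: u=-5.40486 w=1.30856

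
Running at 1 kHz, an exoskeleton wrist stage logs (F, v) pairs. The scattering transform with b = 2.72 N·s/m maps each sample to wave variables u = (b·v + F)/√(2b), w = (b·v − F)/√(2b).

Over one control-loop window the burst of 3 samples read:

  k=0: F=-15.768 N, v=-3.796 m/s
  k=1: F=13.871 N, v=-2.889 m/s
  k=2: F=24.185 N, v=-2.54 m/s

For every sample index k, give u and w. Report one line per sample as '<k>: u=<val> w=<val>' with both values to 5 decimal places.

k=0: b·v=2.72×(-3.796)=-10.32512; √(2b)=2.33238; u=(-10.32512+(-15.768))/2.33238=-11.18733, w=(-10.32512−(-15.768))/2.33238=2.33362
k=1: b·v=2.72×(-2.889)=-7.85808; √(2b)=2.33238; u=(-7.85808+13.871)/2.33238=2.57802, w=(-7.85808−13.871)/2.33238=-9.31627
k=2: b·v=2.72×(-2.54)=-6.90880; √(2b)=2.33238; u=(-6.90880+24.185)/2.33238=7.40711, w=(-6.90880−24.185)/2.33238=-13.33136

0: u=-11.18733 w=2.33362
1: u=2.57802 w=-9.31627
2: u=7.40711 w=-13.33136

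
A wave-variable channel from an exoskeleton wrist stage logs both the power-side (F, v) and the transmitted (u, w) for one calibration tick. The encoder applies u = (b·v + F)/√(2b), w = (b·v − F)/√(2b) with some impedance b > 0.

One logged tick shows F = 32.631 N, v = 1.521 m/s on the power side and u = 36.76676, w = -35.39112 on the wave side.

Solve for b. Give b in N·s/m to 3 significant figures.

b = 0.409 N·s/m

u + w = 1.3756;  u + w = √(2b)·v, so √(2b) = 1.3756/1.521 = 0.9044.
b = (√(2b))²/2 = 0.8180/2 = 0.4090.
(Check via u − w = 2F/√(2b): u − w = 72.1579, 2F/√(2b) = 72.1581.)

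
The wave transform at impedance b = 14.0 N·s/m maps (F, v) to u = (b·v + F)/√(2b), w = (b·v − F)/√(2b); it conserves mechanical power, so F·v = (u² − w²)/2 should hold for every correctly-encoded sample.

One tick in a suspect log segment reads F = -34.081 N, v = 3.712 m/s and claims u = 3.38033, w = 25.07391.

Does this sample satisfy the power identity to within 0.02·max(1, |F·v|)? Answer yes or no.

no

F·v = (-34.081)×3.712 = -126.5087 W.
(u² − w²)/2 = (11.4266 − 628.7010)/2 = -308.6372 W.
|Δ| = 182.1285;  2% of max(1, |F·v|) = 2.5302.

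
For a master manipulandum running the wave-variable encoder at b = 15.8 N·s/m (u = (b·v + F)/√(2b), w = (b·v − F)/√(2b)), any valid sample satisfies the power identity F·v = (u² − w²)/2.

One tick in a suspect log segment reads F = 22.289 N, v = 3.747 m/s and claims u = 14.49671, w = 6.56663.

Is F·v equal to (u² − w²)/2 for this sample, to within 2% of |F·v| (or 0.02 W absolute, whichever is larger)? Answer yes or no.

F·v = 22.289×3.747 = 83.51688 W.
(u² − w²)/2 = (210.15460 − 43.12063)/2 = 83.51699 W.
|Δ| = 0.00010;  2% of max(1, |F·v|) = 1.67034.

yes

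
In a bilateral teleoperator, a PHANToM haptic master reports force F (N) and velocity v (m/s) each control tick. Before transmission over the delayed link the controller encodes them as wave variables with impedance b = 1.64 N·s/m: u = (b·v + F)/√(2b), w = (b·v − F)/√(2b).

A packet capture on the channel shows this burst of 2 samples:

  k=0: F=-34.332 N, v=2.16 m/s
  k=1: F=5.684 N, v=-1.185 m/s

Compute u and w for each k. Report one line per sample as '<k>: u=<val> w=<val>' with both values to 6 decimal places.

0: u=-17.000713 w=20.912639
1: u=2.065401 w=-4.211527

k=0: b·v=1.64×2.16=3.542400; √(2b)=1.811077; u=(3.542400+(-34.332))/1.811077=-17.000713, w=(3.542400−(-34.332))/1.811077=20.912639
k=1: b·v=1.64×(-1.185)=-1.943400; √(2b)=1.811077; u=(-1.943400+5.684)/1.811077=2.065401, w=(-1.943400−5.684)/1.811077=-4.211527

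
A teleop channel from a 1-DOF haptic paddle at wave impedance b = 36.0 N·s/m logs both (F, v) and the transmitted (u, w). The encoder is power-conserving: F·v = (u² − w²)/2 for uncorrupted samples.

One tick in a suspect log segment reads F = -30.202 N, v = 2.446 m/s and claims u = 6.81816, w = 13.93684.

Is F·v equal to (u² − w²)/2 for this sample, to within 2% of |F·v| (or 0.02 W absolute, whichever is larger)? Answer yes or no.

yes

F·v = (-30.202)×2.446 = -73.8741 W.
(u² − w²)/2 = (46.4873 − 194.2355)/2 = -73.8741 W.
|Δ| = 0.0000;  2% of max(1, |F·v|) = 1.4775.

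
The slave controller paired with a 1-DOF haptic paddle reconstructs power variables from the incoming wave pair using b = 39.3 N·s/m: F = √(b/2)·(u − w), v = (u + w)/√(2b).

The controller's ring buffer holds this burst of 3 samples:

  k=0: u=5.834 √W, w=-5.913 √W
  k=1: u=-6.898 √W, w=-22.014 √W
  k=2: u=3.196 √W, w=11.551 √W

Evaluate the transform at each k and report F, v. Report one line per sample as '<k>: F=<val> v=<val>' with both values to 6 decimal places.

0: F=52.072478 v=-0.008911
1: F=67.006689 v=-3.261121
2: F=-37.036312 v=1.663384

k=0: u−w=11.747000, u+w=-0.079000; √(b/2)=4.432832, √(2b)=8.865664; F=4.432832×11.747=52.072478, v=-0.079000/8.865664=-0.008911
k=1: u−w=15.116000, u+w=-28.912000; √(b/2)=4.432832, √(2b)=8.865664; F=4.432832×15.116=67.006689, v=-28.912000/8.865664=-3.261121
k=2: u−w=-8.355000, u+w=14.747000; √(b/2)=4.432832, √(2b)=8.865664; F=4.432832×(-8.355)=-37.036312, v=14.747000/8.865664=1.663384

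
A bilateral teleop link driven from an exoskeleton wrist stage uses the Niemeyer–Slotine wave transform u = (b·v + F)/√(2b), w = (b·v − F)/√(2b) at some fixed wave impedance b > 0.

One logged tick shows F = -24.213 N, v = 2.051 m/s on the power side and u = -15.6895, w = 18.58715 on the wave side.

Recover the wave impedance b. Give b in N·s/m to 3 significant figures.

b = 0.998 N·s/m

u + w = 2.8977;  u + w = √(2b)·v, so √(2b) = 2.8977/2.051 = 1.4128.
b = (√(2b))²/2 = 1.9960/2 = 0.9980.
(Check via u − w = 2F/√(2b): u − w = -34.2767, 2F/√(2b) = -34.2766.)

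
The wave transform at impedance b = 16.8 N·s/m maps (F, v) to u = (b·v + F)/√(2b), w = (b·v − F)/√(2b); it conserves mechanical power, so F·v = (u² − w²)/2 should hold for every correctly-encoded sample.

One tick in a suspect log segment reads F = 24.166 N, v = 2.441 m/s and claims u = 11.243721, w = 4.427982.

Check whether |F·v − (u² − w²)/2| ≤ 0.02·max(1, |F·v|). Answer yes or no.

F·v = 24.166×2.441 = 58.989206 W.
(u² − w²)/2 = (126.421262 − 19.607025)/2 = 53.407119 W.
|Δ| = 5.582087;  2% of max(1, |F·v|) = 1.179784.

no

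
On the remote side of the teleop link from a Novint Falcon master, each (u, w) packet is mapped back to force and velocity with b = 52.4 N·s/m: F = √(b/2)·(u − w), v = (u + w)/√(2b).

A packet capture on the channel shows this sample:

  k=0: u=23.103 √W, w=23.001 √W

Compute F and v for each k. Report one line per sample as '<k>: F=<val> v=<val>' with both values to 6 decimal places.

k=0: u−w=0.102000, u+w=46.104000; √(b/2)=5.118594, √(2b)=10.237187; F=5.118594×0.102=0.522097, v=46.104000/10.237187=4.503581

0: F=0.522097 v=4.503581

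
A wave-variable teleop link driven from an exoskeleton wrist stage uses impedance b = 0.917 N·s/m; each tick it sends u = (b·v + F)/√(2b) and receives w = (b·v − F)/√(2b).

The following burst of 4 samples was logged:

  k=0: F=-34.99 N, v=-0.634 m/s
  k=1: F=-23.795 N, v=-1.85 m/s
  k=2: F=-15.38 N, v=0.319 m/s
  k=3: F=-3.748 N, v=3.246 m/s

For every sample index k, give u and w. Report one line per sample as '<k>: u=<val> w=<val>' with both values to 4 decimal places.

k=0: b·v=0.917×(-0.634)=-0.5814; √(2b)=1.3543; u=(-0.5814+(-34.99))/1.3543=-26.2664, w=(-0.5814−(-34.99))/1.3543=25.4078
k=1: b·v=0.917×(-1.85)=-1.6965; √(2b)=1.3543; u=(-1.6965+(-23.795))/1.3543=-18.8233, w=(-1.6965−(-23.795))/1.3543=16.3179
k=2: b·v=0.917×0.319=0.2925; √(2b)=1.3543; u=(0.2925+(-15.38))/1.3543=-11.1408, w=(0.2925−(-15.38))/1.3543=11.5728
k=3: b·v=0.917×3.246=2.9766; √(2b)=1.3543; u=(2.9766+(-3.748))/1.3543=-0.5696, w=(2.9766−(-3.748))/1.3543=4.9655

0: u=-26.2664 w=25.4078
1: u=-18.8233 w=16.3179
2: u=-11.1408 w=11.5728
3: u=-0.5696 w=4.9655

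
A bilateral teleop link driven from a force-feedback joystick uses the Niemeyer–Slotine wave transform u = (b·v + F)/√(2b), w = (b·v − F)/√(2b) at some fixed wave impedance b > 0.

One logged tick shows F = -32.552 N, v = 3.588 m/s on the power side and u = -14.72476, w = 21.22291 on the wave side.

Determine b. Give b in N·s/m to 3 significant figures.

u + w = 6.49815;  u + w = √(2b)·v, so √(2b) = 6.49815/3.588 = 1.81108.
b = (√(2b))²/2 = 3.28001/2 = 1.64000.
(Check via u − w = 2F/√(2b): u − w = -35.94767, 2F/√(2b) = -35.94764.)

b = 1.64 N·s/m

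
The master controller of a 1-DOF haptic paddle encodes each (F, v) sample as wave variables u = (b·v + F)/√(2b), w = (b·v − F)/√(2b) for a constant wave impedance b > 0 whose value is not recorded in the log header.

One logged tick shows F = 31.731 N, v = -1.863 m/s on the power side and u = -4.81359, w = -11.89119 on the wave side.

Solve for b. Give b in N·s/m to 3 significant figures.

u + w = -16.70478;  u + w = √(2b)·v, so √(2b) = -16.70478/(-1.863) = 8.96660.
b = (√(2b))²/2 = 80.39996/2 = 40.19998.
(Check via u − w = 2F/√(2b): u − w = 7.07760, 2F/√(2b) = 7.07760.)

b = 40.2 N·s/m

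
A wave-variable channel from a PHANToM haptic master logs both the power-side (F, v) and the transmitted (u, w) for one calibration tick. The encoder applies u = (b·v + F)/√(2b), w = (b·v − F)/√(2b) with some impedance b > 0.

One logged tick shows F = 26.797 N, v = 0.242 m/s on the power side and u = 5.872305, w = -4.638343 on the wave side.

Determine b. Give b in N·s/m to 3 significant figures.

u + w = 1.233962;  u + w = √(2b)·v, so √(2b) = 1.233962/0.242 = 5.099017.
b = (√(2b))²/2 = 25.999970/2 = 12.999985.
(Check via u − w = 2F/√(2b): u − w = 10.510648, 2F/√(2b) = 10.510654.)

b = 13 N·s/m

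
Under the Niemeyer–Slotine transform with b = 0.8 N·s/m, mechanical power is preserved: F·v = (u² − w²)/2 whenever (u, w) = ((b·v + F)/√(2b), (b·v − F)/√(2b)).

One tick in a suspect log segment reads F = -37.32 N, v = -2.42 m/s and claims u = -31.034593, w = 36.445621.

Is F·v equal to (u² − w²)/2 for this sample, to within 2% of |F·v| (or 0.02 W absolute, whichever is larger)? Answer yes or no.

no

F·v = (-37.32)×(-2.42) = 90.314400 W.
(u² − w²)/2 = (963.145963 − 1328.283290)/2 = -182.568664 W.
|Δ| = 272.883064;  2% of max(1, |F·v|) = 1.806288.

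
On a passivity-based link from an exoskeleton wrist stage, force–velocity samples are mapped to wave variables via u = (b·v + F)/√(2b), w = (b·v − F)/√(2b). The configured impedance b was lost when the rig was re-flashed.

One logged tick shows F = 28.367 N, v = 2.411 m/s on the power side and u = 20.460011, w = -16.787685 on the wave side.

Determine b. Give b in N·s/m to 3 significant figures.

b = 1.16 N·s/m

u + w = 3.672326;  u + w = √(2b)·v, so √(2b) = 3.672326/2.411 = 1.523155.
b = (√(2b))²/2 = 2.320000/2 = 1.160000.
(Check via u − w = 2F/√(2b): u − w = 37.247696, 2F/√(2b) = 37.247694.)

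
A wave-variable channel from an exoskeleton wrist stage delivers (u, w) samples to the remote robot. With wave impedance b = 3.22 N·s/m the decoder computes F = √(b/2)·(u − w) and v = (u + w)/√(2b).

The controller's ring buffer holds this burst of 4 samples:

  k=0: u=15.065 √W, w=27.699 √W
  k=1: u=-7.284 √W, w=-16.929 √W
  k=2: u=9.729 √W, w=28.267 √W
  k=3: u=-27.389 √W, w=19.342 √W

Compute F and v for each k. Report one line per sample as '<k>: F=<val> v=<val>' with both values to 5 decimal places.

k=0: u−w=-12.63400, u+w=42.76400; √(b/2)=1.26886, √(2b)=2.53772; F=1.26886×(-12.634)=-16.03075, v=42.76400/2.53772=16.85138
k=1: u−w=9.64500, u+w=-24.21300; √(b/2)=1.26886, √(2b)=2.53772; F=1.26886×9.645=12.23813, v=-24.21300/2.53772=-9.54126
k=2: u−w=-18.53800, u+w=37.99600; √(b/2)=1.26886, √(2b)=2.53772; F=1.26886×(-18.538)=-23.52209, v=37.99600/2.53772=14.97252
k=3: u−w=-46.73100, u+w=-8.04700; √(b/2)=1.26886, √(2b)=2.53772; F=1.26886×(-46.731)=-59.29499, v=-8.04700/2.53772=-3.17096

0: F=-16.03075 v=16.85138
1: F=12.23813 v=-9.54126
2: F=-23.52209 v=14.97252
3: F=-59.29499 v=-3.17096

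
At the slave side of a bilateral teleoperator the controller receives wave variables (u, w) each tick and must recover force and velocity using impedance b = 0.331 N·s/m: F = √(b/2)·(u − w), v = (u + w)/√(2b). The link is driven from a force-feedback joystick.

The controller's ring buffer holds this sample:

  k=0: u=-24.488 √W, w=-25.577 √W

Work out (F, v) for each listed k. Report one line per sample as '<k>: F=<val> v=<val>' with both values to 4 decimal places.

k=0: u−w=1.0890, u+w=-50.0650; √(b/2)=0.4068, √(2b)=0.8136; F=0.4068×1.089=0.4430, v=-50.0650/0.8136=-61.5326

0: F=0.4430 v=-61.5326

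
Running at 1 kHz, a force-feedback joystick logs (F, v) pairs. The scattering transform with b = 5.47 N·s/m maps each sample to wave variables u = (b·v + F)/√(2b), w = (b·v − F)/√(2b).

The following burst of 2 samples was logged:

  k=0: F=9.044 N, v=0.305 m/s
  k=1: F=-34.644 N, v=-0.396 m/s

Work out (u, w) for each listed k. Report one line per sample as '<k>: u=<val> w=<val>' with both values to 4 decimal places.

k=0: b·v=5.47×0.305=1.6683; √(2b)=3.3076; u=(1.6683+9.044)/3.3076=3.2387, w=(1.6683−9.044)/3.3076=-2.2299
k=1: b·v=5.47×(-0.396)=-2.1661; √(2b)=3.3076; u=(-2.1661+(-34.644))/3.3076=-11.1291, w=(-2.1661−(-34.644))/3.3076=9.8193

0: u=3.2387 w=-2.2299
1: u=-11.1291 w=9.8193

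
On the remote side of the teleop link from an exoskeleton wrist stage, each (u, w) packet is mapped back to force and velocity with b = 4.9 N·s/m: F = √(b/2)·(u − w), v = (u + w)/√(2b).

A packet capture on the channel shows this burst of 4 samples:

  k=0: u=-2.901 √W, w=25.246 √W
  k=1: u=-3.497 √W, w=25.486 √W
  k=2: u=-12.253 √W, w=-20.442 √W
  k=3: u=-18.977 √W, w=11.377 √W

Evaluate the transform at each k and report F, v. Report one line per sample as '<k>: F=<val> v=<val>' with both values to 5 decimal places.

k=0: u−w=-28.14700, u+w=22.34500; √(b/2)=1.56525, √(2b)=3.13050; F=1.56525×(-28.147)=-44.05702, v=22.34500/3.13050=7.13785
k=1: u−w=-28.98300, u+w=21.98900; √(b/2)=1.56525, √(2b)=3.13050; F=1.56525×(-28.983)=-45.36557, v=21.98900/3.13050=7.02413
k=2: u−w=8.18900, u+w=-32.69500; √(b/2)=1.56525, √(2b)=3.13050; F=1.56525×8.189=12.81781, v=-32.69500/3.13050=-10.44403
k=3: u−w=-30.35400, u+w=-7.60000; √(b/2)=1.56525, √(2b)=3.13050; F=1.56525×(-30.354)=-47.51153, v=-7.60000/3.13050=-2.42773

0: F=-44.05702 v=7.13785
1: F=-45.36557 v=7.02413
2: F=12.81781 v=-10.44403
3: F=-47.51153 v=-2.42773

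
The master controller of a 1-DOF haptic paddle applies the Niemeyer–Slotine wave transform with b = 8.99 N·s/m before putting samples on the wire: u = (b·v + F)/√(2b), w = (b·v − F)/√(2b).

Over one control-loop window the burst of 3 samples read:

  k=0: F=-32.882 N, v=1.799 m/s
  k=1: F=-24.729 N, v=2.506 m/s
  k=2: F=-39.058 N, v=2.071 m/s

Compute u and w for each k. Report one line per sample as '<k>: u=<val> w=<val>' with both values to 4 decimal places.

k=0: b·v=8.99×1.799=16.1730; √(2b)=4.2403; u=(16.1730+(-32.882))/4.2403=-3.9405, w=(16.1730−(-32.882))/4.2403=11.5688
k=1: b·v=8.99×2.506=22.5289; √(2b)=4.2403; u=(22.5289+(-24.729))/4.2403=-0.5188, w=(22.5289−(-24.729))/4.2403=11.1450
k=2: b·v=8.99×2.071=18.6183; √(2b)=4.2403; u=(18.6183+(-39.058))/4.2403=-4.8204, w=(18.6183−(-39.058))/4.2403=13.6020

0: u=-3.9405 w=11.5688
1: u=-0.5188 w=11.1450
2: u=-4.8204 w=13.6020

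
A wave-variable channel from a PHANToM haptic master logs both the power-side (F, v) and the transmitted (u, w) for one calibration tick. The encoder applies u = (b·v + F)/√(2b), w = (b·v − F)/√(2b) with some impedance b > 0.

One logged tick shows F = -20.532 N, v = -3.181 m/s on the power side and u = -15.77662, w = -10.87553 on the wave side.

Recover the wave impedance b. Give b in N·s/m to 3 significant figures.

b = 35.1 N·s/m

u + w = -26.65215;  u + w = √(2b)·v, so √(2b) = -26.65215/(-3.181) = 8.37854.
b = (√(2b))²/2 = 70.20001/2 = 35.10000.
(Check via u − w = 2F/√(2b): u − w = -4.90109, 2F/√(2b) = -4.90109.)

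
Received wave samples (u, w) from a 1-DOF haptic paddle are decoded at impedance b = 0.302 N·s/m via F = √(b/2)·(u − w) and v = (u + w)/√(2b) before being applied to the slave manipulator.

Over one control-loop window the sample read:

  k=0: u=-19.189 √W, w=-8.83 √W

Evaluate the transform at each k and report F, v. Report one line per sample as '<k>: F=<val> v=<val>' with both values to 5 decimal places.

0: F=-4.02537 v=-36.05240

k=0: u−w=-10.35900, u+w=-28.01900; √(b/2)=0.38859, √(2b)=0.77717; F=0.38859×(-10.359)=-4.02537, v=-28.01900/0.77717=-36.05240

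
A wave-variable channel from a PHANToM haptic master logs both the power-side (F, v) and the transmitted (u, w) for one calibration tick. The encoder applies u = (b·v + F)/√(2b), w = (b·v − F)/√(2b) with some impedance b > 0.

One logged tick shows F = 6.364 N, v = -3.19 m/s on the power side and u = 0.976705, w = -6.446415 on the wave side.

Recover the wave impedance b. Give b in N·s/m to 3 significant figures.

u + w = -5.469710;  u + w = √(2b)·v, so √(2b) = -5.469710/(-3.19) = 1.714643.
b = (√(2b))²/2 = 2.939999/2 = 1.470000.
(Check via u − w = 2F/√(2b): u − w = 7.423120, 2F/√(2b) = 7.423121.)

b = 1.47 N·s/m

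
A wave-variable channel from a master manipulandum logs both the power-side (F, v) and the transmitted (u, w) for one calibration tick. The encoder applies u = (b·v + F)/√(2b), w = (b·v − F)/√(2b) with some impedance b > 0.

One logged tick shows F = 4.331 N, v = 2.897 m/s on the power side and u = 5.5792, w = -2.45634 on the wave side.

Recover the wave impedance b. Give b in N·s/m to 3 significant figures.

u + w = 3.12286;  u + w = √(2b)·v, so √(2b) = 3.12286/2.897 = 1.07796.
b = (√(2b))²/2 = 1.16201/2 = 0.58100.
(Check via u − w = 2F/√(2b): u − w = 8.03554, 2F/√(2b) = 8.03552.)

b = 0.581 N·s/m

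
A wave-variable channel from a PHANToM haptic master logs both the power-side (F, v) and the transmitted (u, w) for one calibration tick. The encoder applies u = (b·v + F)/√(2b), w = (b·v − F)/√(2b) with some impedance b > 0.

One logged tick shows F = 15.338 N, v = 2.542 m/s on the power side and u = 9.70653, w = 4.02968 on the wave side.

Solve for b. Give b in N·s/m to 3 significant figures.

u + w = 13.7362;  u + w = √(2b)·v, so √(2b) = 13.7362/2.542 = 5.4037.
b = (√(2b))²/2 = 29.2000/2 = 14.6000.
(Check via u − w = 2F/√(2b): u − w = 5.6769, 2F/√(2b) = 5.6768.)

b = 14.6 N·s/m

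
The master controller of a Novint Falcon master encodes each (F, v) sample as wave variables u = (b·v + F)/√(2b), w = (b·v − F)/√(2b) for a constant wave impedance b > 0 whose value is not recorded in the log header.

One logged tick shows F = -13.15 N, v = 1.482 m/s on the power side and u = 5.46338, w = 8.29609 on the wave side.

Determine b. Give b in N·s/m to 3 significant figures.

u + w = 13.75947;  u + w = √(2b)·v, so √(2b) = 13.75947/1.482 = 9.28439.
b = (√(2b))²/2 = 86.19995/2 = 43.09997.
(Check via u − w = 2F/√(2b): u − w = -2.83271, 2F/√(2b) = -2.83271.)

b = 43.1 N·s/m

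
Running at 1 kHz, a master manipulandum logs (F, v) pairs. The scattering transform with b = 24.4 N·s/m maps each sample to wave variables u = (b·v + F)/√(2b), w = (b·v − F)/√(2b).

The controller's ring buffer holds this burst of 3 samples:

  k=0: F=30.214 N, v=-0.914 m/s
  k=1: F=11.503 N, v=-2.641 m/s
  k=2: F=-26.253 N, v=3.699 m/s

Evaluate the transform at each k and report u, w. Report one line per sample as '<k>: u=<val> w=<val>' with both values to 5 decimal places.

0: u=1.13266 w=-7.51759
1: u=-7.57797 w=-10.87127
2: u=9.16195 w=16.67816

k=0: b·v=24.4×(-0.914)=-22.30160; √(2b)=6.98570; u=(-22.30160+30.214)/6.98570=1.13266, w=(-22.30160−30.214)/6.98570=-7.51759
k=1: b·v=24.4×(-2.641)=-64.44040; √(2b)=6.98570; u=(-64.44040+11.503)/6.98570=-7.57797, w=(-64.44040−11.503)/6.98570=-10.87127
k=2: b·v=24.4×3.699=90.25560; √(2b)=6.98570; u=(90.25560+(-26.253))/6.98570=9.16195, w=(90.25560−(-26.253))/6.98570=16.67816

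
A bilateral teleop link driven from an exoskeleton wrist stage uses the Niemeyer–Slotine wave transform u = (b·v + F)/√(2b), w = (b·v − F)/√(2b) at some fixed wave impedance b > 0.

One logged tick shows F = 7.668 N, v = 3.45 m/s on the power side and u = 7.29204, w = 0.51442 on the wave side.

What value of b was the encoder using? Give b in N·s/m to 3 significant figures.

b = 2.56 N·s/m

u + w = 7.80646;  u + w = √(2b)·v, so √(2b) = 7.80646/3.45 = 2.26274.
b = (√(2b))²/2 = 5.12000/2 = 2.56000.
(Check via u − w = 2F/√(2b): u − w = 6.77762, 2F/√(2b) = 6.77762.)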